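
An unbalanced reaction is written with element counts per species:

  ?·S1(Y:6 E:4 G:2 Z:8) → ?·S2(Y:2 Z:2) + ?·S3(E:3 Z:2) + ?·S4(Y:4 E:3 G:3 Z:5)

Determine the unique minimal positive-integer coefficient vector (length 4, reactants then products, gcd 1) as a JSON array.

Coefficients: [3, 5, 2, 2]

Y: 3·6 = 18 | 5·2+2·0+2·4 = 18
E: 3·4 = 12 | 5·0+2·3+2·3 = 12
G: 3·2 = 6 | 5·0+2·0+2·3 = 6
Z: 3·8 = 24 | 5·2+2·2+2·5 = 24
gcd(3,5,2,2) = 1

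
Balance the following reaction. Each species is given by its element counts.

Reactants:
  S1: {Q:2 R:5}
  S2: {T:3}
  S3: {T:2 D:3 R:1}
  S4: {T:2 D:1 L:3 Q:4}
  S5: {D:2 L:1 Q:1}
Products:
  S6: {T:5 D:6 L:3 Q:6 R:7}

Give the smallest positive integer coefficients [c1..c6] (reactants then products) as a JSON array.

Coefficients: [6, 3, 5, 3, 6, 5]

T: 6·0+3·3+5·2+3·2+6·0 = 25 | 5·5 = 25
D: 6·0+3·0+5·3+3·1+6·2 = 30 | 5·6 = 30
L: 6·0+3·0+5·0+3·3+6·1 = 15 | 5·3 = 15
Q: 6·2+3·0+5·0+3·4+6·1 = 30 | 5·6 = 30
R: 6·5+3·0+5·1+3·0+6·0 = 35 | 5·7 = 35
gcd(6,3,5,3,6,5) = 1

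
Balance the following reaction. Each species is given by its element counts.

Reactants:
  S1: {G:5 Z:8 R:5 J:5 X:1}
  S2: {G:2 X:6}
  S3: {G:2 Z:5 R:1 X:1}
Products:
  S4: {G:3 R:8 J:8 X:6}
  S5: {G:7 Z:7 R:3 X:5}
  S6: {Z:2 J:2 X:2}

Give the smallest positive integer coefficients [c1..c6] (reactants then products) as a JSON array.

Coefficients: [4, 6, 3, 1, 5, 6]

G: 4·5+6·2+3·2 = 38 | 1·3+5·7+6·0 = 38
Z: 4·8+6·0+3·5 = 47 | 1·0+5·7+6·2 = 47
R: 4·5+6·0+3·1 = 23 | 1·8+5·3+6·0 = 23
J: 4·5+6·0+3·0 = 20 | 1·8+5·0+6·2 = 20
X: 4·1+6·6+3·1 = 43 | 1·6+5·5+6·2 = 43
gcd(4,6,3,1,5,6) = 1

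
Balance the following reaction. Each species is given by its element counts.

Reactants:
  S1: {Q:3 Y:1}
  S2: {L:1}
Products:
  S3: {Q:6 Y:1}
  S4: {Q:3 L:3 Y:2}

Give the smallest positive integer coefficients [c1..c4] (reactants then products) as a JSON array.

Q: 3·3+3·0 = 9 | 1·6+1·3 = 9
L: 3·0+3·1 = 3 | 1·0+1·3 = 3
Y: 3·1+3·0 = 3 | 1·1+1·2 = 3
gcd(3,3,1,1) = 1

Coefficients: [3, 3, 1, 1]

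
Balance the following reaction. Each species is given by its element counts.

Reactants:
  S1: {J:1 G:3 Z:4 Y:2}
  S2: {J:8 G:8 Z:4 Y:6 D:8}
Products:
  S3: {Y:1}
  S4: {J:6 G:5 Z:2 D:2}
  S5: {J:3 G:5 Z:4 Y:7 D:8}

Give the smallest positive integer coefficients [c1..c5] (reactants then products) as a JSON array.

J: 1·1+4·8 = 33 | 5·0+4·6+3·3 = 33
G: 1·3+4·8 = 35 | 5·0+4·5+3·5 = 35
Z: 1·4+4·4 = 20 | 5·0+4·2+3·4 = 20
Y: 1·2+4·6 = 26 | 5·1+4·0+3·7 = 26
D: 1·0+4·8 = 32 | 5·0+4·2+3·8 = 32
gcd(1,4,5,4,3) = 1

Coefficients: [1, 4, 5, 4, 3]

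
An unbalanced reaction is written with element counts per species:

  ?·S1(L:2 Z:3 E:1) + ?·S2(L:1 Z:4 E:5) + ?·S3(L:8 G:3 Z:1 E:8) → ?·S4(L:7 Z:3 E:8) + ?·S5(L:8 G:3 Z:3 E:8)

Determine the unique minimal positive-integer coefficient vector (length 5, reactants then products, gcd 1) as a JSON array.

L: 3·2+1·1+5·8 = 47 | 1·7+5·8 = 47
G: 3·0+1·0+5·3 = 15 | 1·0+5·3 = 15
Z: 3·3+1·4+5·1 = 18 | 1·3+5·3 = 18
E: 3·1+1·5+5·8 = 48 | 1·8+5·8 = 48
gcd(3,1,5,1,5) = 1

Coefficients: [3, 1, 5, 1, 5]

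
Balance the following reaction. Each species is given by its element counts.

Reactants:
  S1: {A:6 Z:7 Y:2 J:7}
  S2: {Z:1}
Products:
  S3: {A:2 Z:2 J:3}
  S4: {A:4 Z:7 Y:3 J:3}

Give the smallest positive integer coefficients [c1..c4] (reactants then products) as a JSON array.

A: 3·6+3·0 = 18 | 5·2+2·4 = 18
Z: 3·7+3·1 = 24 | 5·2+2·7 = 24
Y: 3·2+3·0 = 6 | 5·0+2·3 = 6
J: 3·7+3·0 = 21 | 5·3+2·3 = 21
gcd(3,3,5,2) = 1

Coefficients: [3, 3, 5, 2]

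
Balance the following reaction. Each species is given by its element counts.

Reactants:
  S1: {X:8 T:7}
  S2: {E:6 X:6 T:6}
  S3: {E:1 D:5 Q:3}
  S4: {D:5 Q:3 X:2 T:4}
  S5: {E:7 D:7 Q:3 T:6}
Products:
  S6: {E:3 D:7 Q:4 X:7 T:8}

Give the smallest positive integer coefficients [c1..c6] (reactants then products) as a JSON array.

E: 4·0+1·6+5·1+2·0+1·7 = 18 | 6·3 = 18
D: 4·0+1·0+5·5+2·5+1·7 = 42 | 6·7 = 42
Q: 4·0+1·0+5·3+2·3+1·3 = 24 | 6·4 = 24
X: 4·8+1·6+5·0+2·2+1·0 = 42 | 6·7 = 42
T: 4·7+1·6+5·0+2·4+1·6 = 48 | 6·8 = 48
gcd(4,1,5,2,1,6) = 1

Coefficients: [4, 1, 5, 2, 1, 6]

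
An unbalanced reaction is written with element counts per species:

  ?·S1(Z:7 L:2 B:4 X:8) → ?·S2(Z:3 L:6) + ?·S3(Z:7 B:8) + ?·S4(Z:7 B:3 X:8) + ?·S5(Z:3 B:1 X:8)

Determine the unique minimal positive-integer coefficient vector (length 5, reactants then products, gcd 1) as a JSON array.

Z: 6·7 = 42 | 2·3+2·7+1·7+5·3 = 42
L: 6·2 = 12 | 2·6+2·0+1·0+5·0 = 12
B: 6·4 = 24 | 2·0+2·8+1·3+5·1 = 24
X: 6·8 = 48 | 2·0+2·0+1·8+5·8 = 48
gcd(6,2,2,1,5) = 1

Coefficients: [6, 2, 2, 1, 5]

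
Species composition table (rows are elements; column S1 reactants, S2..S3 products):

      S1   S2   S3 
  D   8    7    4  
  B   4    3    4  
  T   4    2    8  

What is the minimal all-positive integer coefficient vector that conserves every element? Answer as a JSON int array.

D: 4·8 = 32 | 4·7+1·4 = 32
B: 4·4 = 16 | 4·3+1·4 = 16
T: 4·4 = 16 | 4·2+1·8 = 16
gcd(4,4,1) = 1

Coefficients: [4, 4, 1]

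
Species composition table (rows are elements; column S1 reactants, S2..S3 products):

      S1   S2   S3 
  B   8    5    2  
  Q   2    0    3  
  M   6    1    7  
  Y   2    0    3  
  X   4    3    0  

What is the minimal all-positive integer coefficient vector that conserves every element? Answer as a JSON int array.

Coefficients: [3, 4, 2]

B: 3·8 = 24 | 4·5+2·2 = 24
Q: 3·2 = 6 | 4·0+2·3 = 6
M: 3·6 = 18 | 4·1+2·7 = 18
Y: 3·2 = 6 | 4·0+2·3 = 6
X: 3·4 = 12 | 4·3+2·0 = 12
gcd(3,4,2) = 1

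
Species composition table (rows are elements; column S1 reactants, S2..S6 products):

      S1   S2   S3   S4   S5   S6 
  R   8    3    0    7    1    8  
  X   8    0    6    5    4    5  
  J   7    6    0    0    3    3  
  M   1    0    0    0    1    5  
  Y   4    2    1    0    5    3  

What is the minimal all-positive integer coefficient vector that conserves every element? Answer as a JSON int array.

R: 6·8 = 48 | 6·3+4·0+3·7+1·1+1·8 = 48
X: 6·8 = 48 | 6·0+4·6+3·5+1·4+1·5 = 48
J: 6·7 = 42 | 6·6+4·0+3·0+1·3+1·3 = 42
M: 6·1 = 6 | 6·0+4·0+3·0+1·1+1·5 = 6
Y: 6·4 = 24 | 6·2+4·1+3·0+1·5+1·3 = 24
gcd(6,6,4,3,1,1) = 1

Coefficients: [6, 6, 4, 3, 1, 1]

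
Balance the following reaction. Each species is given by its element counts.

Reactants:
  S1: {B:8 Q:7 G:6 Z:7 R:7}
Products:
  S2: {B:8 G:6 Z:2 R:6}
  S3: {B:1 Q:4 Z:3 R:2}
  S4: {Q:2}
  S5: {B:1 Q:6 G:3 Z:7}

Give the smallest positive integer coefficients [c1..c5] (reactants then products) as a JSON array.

Coefficients: [6, 5, 6, 3, 2]

B: 6·8 = 48 | 5·8+6·1+3·0+2·1 = 48
Q: 6·7 = 42 | 5·0+6·4+3·2+2·6 = 42
G: 6·6 = 36 | 5·6+6·0+3·0+2·3 = 36
Z: 6·7 = 42 | 5·2+6·3+3·0+2·7 = 42
R: 6·7 = 42 | 5·6+6·2+3·0+2·0 = 42
gcd(6,5,6,3,2) = 1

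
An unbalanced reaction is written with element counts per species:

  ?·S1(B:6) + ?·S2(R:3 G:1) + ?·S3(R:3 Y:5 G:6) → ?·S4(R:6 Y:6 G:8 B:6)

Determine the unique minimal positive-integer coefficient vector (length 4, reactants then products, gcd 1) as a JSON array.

R: 5·0+4·3+6·3 = 30 | 5·6 = 30
Y: 5·0+4·0+6·5 = 30 | 5·6 = 30
G: 5·0+4·1+6·6 = 40 | 5·8 = 40
B: 5·6+4·0+6·0 = 30 | 5·6 = 30
gcd(5,4,6,5) = 1

Coefficients: [5, 4, 6, 5]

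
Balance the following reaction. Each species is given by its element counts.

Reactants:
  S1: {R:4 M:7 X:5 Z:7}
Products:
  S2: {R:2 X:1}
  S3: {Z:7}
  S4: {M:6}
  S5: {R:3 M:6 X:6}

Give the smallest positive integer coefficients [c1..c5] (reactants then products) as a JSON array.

R: 6·4 = 24 | 6·2+6·0+3·0+4·3 = 24
M: 6·7 = 42 | 6·0+6·0+3·6+4·6 = 42
X: 6·5 = 30 | 6·1+6·0+3·0+4·6 = 30
Z: 6·7 = 42 | 6·0+6·7+3·0+4·0 = 42
gcd(6,6,6,3,4) = 1

Coefficients: [6, 6, 6, 3, 4]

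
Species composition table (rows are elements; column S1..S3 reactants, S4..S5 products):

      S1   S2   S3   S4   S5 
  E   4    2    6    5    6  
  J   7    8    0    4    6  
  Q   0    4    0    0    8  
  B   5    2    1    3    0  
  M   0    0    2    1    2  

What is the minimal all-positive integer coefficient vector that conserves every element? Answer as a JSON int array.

E: 2·4+2·2+4·6 = 36 | 6·5+1·6 = 36
J: 2·7+2·8+4·0 = 30 | 6·4+1·6 = 30
Q: 2·0+2·4+4·0 = 8 | 6·0+1·8 = 8
B: 2·5+2·2+4·1 = 18 | 6·3+1·0 = 18
M: 2·0+2·0+4·2 = 8 | 6·1+1·2 = 8
gcd(2,2,4,6,1) = 1

Coefficients: [2, 2, 4, 6, 1]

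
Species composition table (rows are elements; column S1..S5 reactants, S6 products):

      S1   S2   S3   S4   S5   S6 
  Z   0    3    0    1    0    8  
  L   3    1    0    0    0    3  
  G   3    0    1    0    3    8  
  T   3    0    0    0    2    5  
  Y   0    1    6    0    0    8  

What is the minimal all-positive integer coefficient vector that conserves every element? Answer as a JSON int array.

Coefficients: [1, 6, 3, 6, 6, 3]

Z: 1·0+6·3+3·0+6·1+6·0 = 24 | 3·8 = 24
L: 1·3+6·1+3·0+6·0+6·0 = 9 | 3·3 = 9
G: 1·3+6·0+3·1+6·0+6·3 = 24 | 3·8 = 24
T: 1·3+6·0+3·0+6·0+6·2 = 15 | 3·5 = 15
Y: 1·0+6·1+3·6+6·0+6·0 = 24 | 3·8 = 24
gcd(1,6,3,6,6,3) = 1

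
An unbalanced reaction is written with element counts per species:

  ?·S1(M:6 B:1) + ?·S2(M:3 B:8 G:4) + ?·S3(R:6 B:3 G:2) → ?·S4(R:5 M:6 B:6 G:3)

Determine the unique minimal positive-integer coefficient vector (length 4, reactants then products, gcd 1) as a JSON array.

R: 5·0+2·0+5·6 = 30 | 6·5 = 30
M: 5·6+2·3+5·0 = 36 | 6·6 = 36
B: 5·1+2·8+5·3 = 36 | 6·6 = 36
G: 5·0+2·4+5·2 = 18 | 6·3 = 18
gcd(5,2,5,6) = 1

Coefficients: [5, 2, 5, 6]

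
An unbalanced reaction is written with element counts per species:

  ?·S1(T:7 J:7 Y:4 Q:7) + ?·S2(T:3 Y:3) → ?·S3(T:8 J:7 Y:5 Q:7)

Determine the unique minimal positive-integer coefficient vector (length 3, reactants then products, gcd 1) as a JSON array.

T: 3·7+1·3 = 24 | 3·8 = 24
J: 3·7+1·0 = 21 | 3·7 = 21
Y: 3·4+1·3 = 15 | 3·5 = 15
Q: 3·7+1·0 = 21 | 3·7 = 21
gcd(3,1,3) = 1

Coefficients: [3, 1, 3]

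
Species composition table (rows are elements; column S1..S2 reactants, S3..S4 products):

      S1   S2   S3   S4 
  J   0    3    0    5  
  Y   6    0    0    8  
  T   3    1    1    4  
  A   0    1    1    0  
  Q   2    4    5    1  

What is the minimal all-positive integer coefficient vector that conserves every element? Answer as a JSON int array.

J: 4·0+5·3 = 15 | 5·0+3·5 = 15
Y: 4·6+5·0 = 24 | 5·0+3·8 = 24
T: 4·3+5·1 = 17 | 5·1+3·4 = 17
A: 4·0+5·1 = 5 | 5·1+3·0 = 5
Q: 4·2+5·4 = 28 | 5·5+3·1 = 28
gcd(4,5,5,3) = 1

Coefficients: [4, 5, 5, 3]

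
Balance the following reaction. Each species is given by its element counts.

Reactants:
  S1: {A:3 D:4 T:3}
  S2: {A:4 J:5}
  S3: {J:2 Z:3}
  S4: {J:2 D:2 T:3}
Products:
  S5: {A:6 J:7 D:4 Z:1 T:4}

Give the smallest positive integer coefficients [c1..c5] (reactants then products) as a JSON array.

A: 2·3+3·4+1·0+2·0 = 18 | 3·6 = 18
J: 2·0+3·5+1·2+2·2 = 21 | 3·7 = 21
D: 2·4+3·0+1·0+2·2 = 12 | 3·4 = 12
Z: 2·0+3·0+1·3+2·0 = 3 | 3·1 = 3
T: 2·3+3·0+1·0+2·3 = 12 | 3·4 = 12
gcd(2,3,1,2,3) = 1

Coefficients: [2, 3, 1, 2, 3]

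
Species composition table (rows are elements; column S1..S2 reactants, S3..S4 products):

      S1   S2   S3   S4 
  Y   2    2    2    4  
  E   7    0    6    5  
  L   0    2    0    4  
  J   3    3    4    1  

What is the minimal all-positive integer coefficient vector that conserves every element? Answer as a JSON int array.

Coefficients: [5, 2, 5, 1]

Y: 5·2+2·2 = 14 | 5·2+1·4 = 14
E: 5·7+2·0 = 35 | 5·6+1·5 = 35
L: 5·0+2·2 = 4 | 5·0+1·4 = 4
J: 5·3+2·3 = 21 | 5·4+1·1 = 21
gcd(5,2,5,1) = 1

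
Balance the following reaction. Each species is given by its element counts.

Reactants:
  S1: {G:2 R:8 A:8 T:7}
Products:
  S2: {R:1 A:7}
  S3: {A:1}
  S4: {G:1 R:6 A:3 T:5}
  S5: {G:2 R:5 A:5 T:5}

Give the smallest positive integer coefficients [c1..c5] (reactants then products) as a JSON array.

G: 5·2 = 10 | 1·0+6·0+4·1+3·2 = 10
R: 5·8 = 40 | 1·1+6·0+4·6+3·5 = 40
A: 5·8 = 40 | 1·7+6·1+4·3+3·5 = 40
T: 5·7 = 35 | 1·0+6·0+4·5+3·5 = 35
gcd(5,1,6,4,3) = 1

Coefficients: [5, 1, 6, 4, 3]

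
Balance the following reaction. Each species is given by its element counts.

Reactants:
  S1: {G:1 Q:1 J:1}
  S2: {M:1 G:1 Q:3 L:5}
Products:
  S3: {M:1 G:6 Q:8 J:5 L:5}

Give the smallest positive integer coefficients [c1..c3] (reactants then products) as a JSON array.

M: 5·0+1·1 = 1 | 1·1 = 1
G: 5·1+1·1 = 6 | 1·6 = 6
Q: 5·1+1·3 = 8 | 1·8 = 8
J: 5·1+1·0 = 5 | 1·5 = 5
L: 5·0+1·5 = 5 | 1·5 = 5
gcd(5,1,1) = 1

Coefficients: [5, 1, 1]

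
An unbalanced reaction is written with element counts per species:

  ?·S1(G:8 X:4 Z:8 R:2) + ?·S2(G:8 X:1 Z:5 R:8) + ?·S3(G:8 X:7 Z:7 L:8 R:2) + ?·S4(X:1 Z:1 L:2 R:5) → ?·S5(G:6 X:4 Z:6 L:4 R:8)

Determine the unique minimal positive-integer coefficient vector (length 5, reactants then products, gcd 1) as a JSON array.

Coefficients: [1, 1, 1, 4, 4]

G: 1·8+1·8+1·8+4·0 = 24 | 4·6 = 24
X: 1·4+1·1+1·7+4·1 = 16 | 4·4 = 16
Z: 1·8+1·5+1·7+4·1 = 24 | 4·6 = 24
L: 1·0+1·0+1·8+4·2 = 16 | 4·4 = 16
R: 1·2+1·8+1·2+4·5 = 32 | 4·8 = 32
gcd(1,1,1,4,4) = 1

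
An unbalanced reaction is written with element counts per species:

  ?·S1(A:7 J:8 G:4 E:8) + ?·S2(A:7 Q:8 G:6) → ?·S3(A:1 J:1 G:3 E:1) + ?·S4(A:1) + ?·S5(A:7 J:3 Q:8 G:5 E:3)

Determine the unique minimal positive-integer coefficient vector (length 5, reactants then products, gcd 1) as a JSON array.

Coefficients: [1, 2, 2, 5, 2]

A: 1·7+2·7 = 21 | 2·1+5·1+2·7 = 21
J: 1·8+2·0 = 8 | 2·1+5·0+2·3 = 8
Q: 1·0+2·8 = 16 | 2·0+5·0+2·8 = 16
G: 1·4+2·6 = 16 | 2·3+5·0+2·5 = 16
E: 1·8+2·0 = 8 | 2·1+5·0+2·3 = 8
gcd(1,2,2,5,2) = 1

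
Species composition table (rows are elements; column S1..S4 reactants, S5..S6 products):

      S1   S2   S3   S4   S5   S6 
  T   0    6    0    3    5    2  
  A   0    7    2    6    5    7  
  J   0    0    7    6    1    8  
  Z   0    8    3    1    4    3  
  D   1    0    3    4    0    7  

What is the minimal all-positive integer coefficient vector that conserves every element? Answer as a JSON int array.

Coefficients: [5, 3, 1, 5, 5, 4]

T: 5·0+3·6+1·0+5·3 = 33 | 5·5+4·2 = 33
A: 5·0+3·7+1·2+5·6 = 53 | 5·5+4·7 = 53
J: 5·0+3·0+1·7+5·6 = 37 | 5·1+4·8 = 37
Z: 5·0+3·8+1·3+5·1 = 32 | 5·4+4·3 = 32
D: 5·1+3·0+1·3+5·4 = 28 | 5·0+4·7 = 28
gcd(5,3,1,5,5,4) = 1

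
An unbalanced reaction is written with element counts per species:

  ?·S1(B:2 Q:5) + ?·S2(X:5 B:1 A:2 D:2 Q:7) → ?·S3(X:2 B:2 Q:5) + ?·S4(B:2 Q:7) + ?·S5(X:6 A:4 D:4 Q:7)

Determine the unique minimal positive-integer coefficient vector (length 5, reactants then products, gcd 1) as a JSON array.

X: 2·0+2·5 = 10 | 2·2+1·0+1·6 = 10
B: 2·2+2·1 = 6 | 2·2+1·2+1·0 = 6
A: 2·0+2·2 = 4 | 2·0+1·0+1·4 = 4
D: 2·0+2·2 = 4 | 2·0+1·0+1·4 = 4
Q: 2·5+2·7 = 24 | 2·5+1·7+1·7 = 24
gcd(2,2,2,1,1) = 1

Coefficients: [2, 2, 2, 1, 1]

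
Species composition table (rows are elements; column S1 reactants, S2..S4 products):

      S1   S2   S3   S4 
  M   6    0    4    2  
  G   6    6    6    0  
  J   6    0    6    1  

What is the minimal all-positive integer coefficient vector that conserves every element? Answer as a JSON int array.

Coefficients: [4, 1, 3, 6]

M: 4·6 = 24 | 1·0+3·4+6·2 = 24
G: 4·6 = 24 | 1·6+3·6+6·0 = 24
J: 4·6 = 24 | 1·0+3·6+6·1 = 24
gcd(4,1,3,6) = 1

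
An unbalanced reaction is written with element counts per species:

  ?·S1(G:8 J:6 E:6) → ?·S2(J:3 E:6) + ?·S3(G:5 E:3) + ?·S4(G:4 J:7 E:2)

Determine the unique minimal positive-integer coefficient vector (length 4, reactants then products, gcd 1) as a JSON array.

G: 4·8 = 32 | 1·0+4·5+3·4 = 32
J: 4·6 = 24 | 1·3+4·0+3·7 = 24
E: 4·6 = 24 | 1·6+4·3+3·2 = 24
gcd(4,1,4,3) = 1

Coefficients: [4, 1, 4, 3]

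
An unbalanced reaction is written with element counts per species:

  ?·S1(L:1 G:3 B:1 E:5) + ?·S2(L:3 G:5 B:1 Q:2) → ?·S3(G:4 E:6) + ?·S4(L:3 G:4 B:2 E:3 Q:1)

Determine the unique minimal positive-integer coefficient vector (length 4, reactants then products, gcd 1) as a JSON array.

L: 6·1+2·3 = 12 | 3·0+4·3 = 12
G: 6·3+2·5 = 28 | 3·4+4·4 = 28
B: 6·1+2·1 = 8 | 3·0+4·2 = 8
E: 6·5+2·0 = 30 | 3·6+4·3 = 30
Q: 6·0+2·2 = 4 | 3·0+4·1 = 4
gcd(6,2,3,4) = 1

Coefficients: [6, 2, 3, 4]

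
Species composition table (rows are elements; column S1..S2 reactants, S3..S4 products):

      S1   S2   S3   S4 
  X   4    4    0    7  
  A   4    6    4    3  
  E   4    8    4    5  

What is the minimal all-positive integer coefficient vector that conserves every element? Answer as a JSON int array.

Coefficients: [3, 4, 6, 4]

X: 3·4+4·4 = 28 | 6·0+4·7 = 28
A: 3·4+4·6 = 36 | 6·4+4·3 = 36
E: 3·4+4·8 = 44 | 6·4+4·5 = 44
gcd(3,4,6,4) = 1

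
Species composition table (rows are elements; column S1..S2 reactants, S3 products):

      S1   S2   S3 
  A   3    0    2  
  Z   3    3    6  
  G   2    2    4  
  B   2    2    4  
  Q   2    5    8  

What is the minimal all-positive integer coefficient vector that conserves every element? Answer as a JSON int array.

Coefficients: [2, 4, 3]

A: 2·3+4·0 = 6 | 3·2 = 6
Z: 2·3+4·3 = 18 | 3·6 = 18
G: 2·2+4·2 = 12 | 3·4 = 12
B: 2·2+4·2 = 12 | 3·4 = 12
Q: 2·2+4·5 = 24 | 3·8 = 24
gcd(2,4,3) = 1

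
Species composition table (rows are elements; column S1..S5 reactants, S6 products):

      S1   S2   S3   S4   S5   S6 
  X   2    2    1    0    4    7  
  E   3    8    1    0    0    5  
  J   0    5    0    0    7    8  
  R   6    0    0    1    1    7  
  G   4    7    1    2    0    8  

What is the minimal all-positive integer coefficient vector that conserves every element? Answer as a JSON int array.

X: 4·2+1·2+5·1+6·0+5·4 = 35 | 5·7 = 35
E: 4·3+1·8+5·1+6·0+5·0 = 25 | 5·5 = 25
J: 4·0+1·5+5·0+6·0+5·7 = 40 | 5·8 = 40
R: 4·6+1·0+5·0+6·1+5·1 = 35 | 5·7 = 35
G: 4·4+1·7+5·1+6·2+5·0 = 40 | 5·8 = 40
gcd(4,1,5,6,5,5) = 1

Coefficients: [4, 1, 5, 6, 5, 5]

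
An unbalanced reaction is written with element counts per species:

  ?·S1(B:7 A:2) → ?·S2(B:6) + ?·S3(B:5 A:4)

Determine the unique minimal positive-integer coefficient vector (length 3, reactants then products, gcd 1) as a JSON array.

B: 4·7 = 28 | 3·6+2·5 = 28
A: 4·2 = 8 | 3·0+2·4 = 8
gcd(4,3,2) = 1

Coefficients: [4, 3, 2]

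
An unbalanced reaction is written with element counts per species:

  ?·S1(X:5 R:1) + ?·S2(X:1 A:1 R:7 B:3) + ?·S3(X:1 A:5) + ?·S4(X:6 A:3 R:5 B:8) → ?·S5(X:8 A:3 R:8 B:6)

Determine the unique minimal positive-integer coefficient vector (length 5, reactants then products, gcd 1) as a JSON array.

X: 5·5+4·1+1·1+3·6 = 48 | 6·8 = 48
A: 5·0+4·1+1·5+3·3 = 18 | 6·3 = 18
R: 5·1+4·7+1·0+3·5 = 48 | 6·8 = 48
B: 5·0+4·3+1·0+3·8 = 36 | 6·6 = 36
gcd(5,4,1,3,6) = 1

Coefficients: [5, 4, 1, 3, 6]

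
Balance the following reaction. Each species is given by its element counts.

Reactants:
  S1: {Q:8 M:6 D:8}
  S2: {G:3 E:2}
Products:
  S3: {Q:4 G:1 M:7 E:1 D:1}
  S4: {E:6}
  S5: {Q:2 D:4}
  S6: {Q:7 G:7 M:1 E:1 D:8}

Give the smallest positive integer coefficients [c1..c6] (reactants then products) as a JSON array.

Coefficients: [5, 6, 4, 1, 5, 2]

Q: 5·8+6·0 = 40 | 4·4+1·0+5·2+2·7 = 40
G: 5·0+6·3 = 18 | 4·1+1·0+5·0+2·7 = 18
M: 5·6+6·0 = 30 | 4·7+1·0+5·0+2·1 = 30
E: 5·0+6·2 = 12 | 4·1+1·6+5·0+2·1 = 12
D: 5·8+6·0 = 40 | 4·1+1·0+5·4+2·8 = 40
gcd(5,6,4,1,5,2) = 1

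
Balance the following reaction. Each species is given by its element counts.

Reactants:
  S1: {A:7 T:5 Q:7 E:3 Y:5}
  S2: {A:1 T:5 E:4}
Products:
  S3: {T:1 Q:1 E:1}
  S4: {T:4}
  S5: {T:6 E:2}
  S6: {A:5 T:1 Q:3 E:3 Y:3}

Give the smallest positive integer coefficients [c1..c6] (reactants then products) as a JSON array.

A: 3·7+4·1 = 25 | 6·0+3·0+2·0+5·5 = 25
T: 3·5+4·5 = 35 | 6·1+3·4+2·6+5·1 = 35
Q: 3·7+4·0 = 21 | 6·1+3·0+2·0+5·3 = 21
E: 3·3+4·4 = 25 | 6·1+3·0+2·2+5·3 = 25
Y: 3·5+4·0 = 15 | 6·0+3·0+2·0+5·3 = 15
gcd(3,4,6,3,2,5) = 1

Coefficients: [3, 4, 6, 3, 2, 5]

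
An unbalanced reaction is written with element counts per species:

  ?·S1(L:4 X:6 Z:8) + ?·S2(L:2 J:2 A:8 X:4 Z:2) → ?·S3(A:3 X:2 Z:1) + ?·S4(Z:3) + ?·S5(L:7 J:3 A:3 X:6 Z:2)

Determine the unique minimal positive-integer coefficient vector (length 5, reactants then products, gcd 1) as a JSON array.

Coefficients: [2, 3, 6, 4, 2]

L: 2·4+3·2 = 14 | 6·0+4·0+2·7 = 14
J: 2·0+3·2 = 6 | 6·0+4·0+2·3 = 6
A: 2·0+3·8 = 24 | 6·3+4·0+2·3 = 24
X: 2·6+3·4 = 24 | 6·2+4·0+2·6 = 24
Z: 2·8+3·2 = 22 | 6·1+4·3+2·2 = 22
gcd(2,3,6,4,2) = 1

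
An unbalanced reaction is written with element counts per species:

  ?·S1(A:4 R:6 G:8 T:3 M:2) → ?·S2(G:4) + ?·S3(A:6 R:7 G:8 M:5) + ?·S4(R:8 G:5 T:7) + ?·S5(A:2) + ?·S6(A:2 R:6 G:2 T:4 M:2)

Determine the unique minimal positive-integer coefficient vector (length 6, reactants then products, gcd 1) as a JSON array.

Coefficients: [6, 5, 2, 2, 5, 1]

A: 6·4 = 24 | 5·0+2·6+2·0+5·2+1·2 = 24
R: 6·6 = 36 | 5·0+2·7+2·8+5·0+1·6 = 36
G: 6·8 = 48 | 5·4+2·8+2·5+5·0+1·2 = 48
T: 6·3 = 18 | 5·0+2·0+2·7+5·0+1·4 = 18
M: 6·2 = 12 | 5·0+2·5+2·0+5·0+1·2 = 12
gcd(6,5,2,2,5,1) = 1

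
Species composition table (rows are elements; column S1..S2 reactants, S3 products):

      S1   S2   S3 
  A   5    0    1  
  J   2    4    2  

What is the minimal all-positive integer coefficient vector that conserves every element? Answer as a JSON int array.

Coefficients: [1, 2, 5]

A: 1·5+2·0 = 5 | 5·1 = 5
J: 1·2+2·4 = 10 | 5·2 = 10
gcd(1,2,5) = 1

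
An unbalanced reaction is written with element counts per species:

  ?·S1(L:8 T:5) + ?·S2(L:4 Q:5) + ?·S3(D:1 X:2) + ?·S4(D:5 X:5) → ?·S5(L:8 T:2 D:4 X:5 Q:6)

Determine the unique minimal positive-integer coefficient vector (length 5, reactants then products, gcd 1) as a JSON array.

Coefficients: [2, 6, 5, 3, 5]

L: 2·8+6·4+5·0+3·0 = 40 | 5·8 = 40
T: 2·5+6·0+5·0+3·0 = 10 | 5·2 = 10
D: 2·0+6·0+5·1+3·5 = 20 | 5·4 = 20
X: 2·0+6·0+5·2+3·5 = 25 | 5·5 = 25
Q: 2·0+6·5+5·0+3·0 = 30 | 5·6 = 30
gcd(2,6,5,3,5) = 1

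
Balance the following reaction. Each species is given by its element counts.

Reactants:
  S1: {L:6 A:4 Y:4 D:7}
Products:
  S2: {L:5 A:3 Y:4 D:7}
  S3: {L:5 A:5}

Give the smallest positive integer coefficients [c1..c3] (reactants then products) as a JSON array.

Coefficients: [5, 5, 1]

L: 5·6 = 30 | 5·5+1·5 = 30
A: 5·4 = 20 | 5·3+1·5 = 20
Y: 5·4 = 20 | 5·4+1·0 = 20
D: 5·7 = 35 | 5·7+1·0 = 35
gcd(5,5,1) = 1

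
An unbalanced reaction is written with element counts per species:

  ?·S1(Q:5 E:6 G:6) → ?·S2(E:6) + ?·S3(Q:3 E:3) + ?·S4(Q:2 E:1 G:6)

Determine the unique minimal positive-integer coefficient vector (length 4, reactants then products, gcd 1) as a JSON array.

Coefficients: [3, 1, 3, 3]

Q: 3·5 = 15 | 1·0+3·3+3·2 = 15
E: 3·6 = 18 | 1·6+3·3+3·1 = 18
G: 3·6 = 18 | 1·0+3·0+3·6 = 18
gcd(3,1,3,3) = 1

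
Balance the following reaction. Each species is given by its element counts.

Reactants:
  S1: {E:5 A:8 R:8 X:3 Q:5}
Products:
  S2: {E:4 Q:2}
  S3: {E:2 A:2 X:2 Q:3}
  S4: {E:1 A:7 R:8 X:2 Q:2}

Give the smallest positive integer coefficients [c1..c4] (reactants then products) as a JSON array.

Coefficients: [4, 3, 2, 4]

E: 4·5 = 20 | 3·4+2·2+4·1 = 20
A: 4·8 = 32 | 3·0+2·2+4·7 = 32
R: 4·8 = 32 | 3·0+2·0+4·8 = 32
X: 4·3 = 12 | 3·0+2·2+4·2 = 12
Q: 4·5 = 20 | 3·2+2·3+4·2 = 20
gcd(4,3,2,4) = 1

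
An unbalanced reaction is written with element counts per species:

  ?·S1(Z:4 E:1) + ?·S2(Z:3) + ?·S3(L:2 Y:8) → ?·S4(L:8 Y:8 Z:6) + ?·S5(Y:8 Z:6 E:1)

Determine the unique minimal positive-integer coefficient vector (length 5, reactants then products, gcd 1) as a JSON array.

Coefficients: [3, 4, 4, 1, 3]

L: 3·0+4·0+4·2 = 8 | 1·8+3·0 = 8
Y: 3·0+4·0+4·8 = 32 | 1·8+3·8 = 32
Z: 3·4+4·3+4·0 = 24 | 1·6+3·6 = 24
E: 3·1+4·0+4·0 = 3 | 1·0+3·1 = 3
gcd(3,4,4,1,3) = 1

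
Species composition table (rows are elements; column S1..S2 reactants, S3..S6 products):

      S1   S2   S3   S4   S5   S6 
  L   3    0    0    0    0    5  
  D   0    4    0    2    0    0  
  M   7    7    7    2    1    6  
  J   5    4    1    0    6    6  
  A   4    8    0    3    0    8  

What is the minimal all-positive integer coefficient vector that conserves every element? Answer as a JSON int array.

L: 5·3+2·0 = 15 | 3·0+4·0+2·0+3·5 = 15
D: 5·0+2·4 = 8 | 3·0+4·2+2·0+3·0 = 8
M: 5·7+2·7 = 49 | 3·7+4·2+2·1+3·6 = 49
J: 5·5+2·4 = 33 | 3·1+4·0+2·6+3·6 = 33
A: 5·4+2·8 = 36 | 3·0+4·3+2·0+3·8 = 36
gcd(5,2,3,4,2,3) = 1

Coefficients: [5, 2, 3, 4, 2, 3]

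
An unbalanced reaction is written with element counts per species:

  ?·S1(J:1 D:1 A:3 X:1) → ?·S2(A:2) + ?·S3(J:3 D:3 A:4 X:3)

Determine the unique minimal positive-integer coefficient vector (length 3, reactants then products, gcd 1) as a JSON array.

J: 6·1 = 6 | 5·0+2·3 = 6
D: 6·1 = 6 | 5·0+2·3 = 6
A: 6·3 = 18 | 5·2+2·4 = 18
X: 6·1 = 6 | 5·0+2·3 = 6
gcd(6,5,2) = 1

Coefficients: [6, 5, 2]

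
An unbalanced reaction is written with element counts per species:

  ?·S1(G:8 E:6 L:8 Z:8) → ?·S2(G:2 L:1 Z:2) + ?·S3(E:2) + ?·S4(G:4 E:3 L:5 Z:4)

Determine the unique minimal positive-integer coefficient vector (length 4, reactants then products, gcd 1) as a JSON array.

Coefficients: [3, 4, 3, 4]

G: 3·8 = 24 | 4·2+3·0+4·4 = 24
E: 3·6 = 18 | 4·0+3·2+4·3 = 18
L: 3·8 = 24 | 4·1+3·0+4·5 = 24
Z: 3·8 = 24 | 4·2+3·0+4·4 = 24
gcd(3,4,3,4) = 1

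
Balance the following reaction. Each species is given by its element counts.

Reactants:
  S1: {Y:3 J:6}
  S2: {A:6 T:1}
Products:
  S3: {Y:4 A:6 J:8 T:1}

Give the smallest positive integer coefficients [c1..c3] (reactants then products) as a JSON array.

Y: 4·3+3·0 = 12 | 3·4 = 12
A: 4·0+3·6 = 18 | 3·6 = 18
J: 4·6+3·0 = 24 | 3·8 = 24
T: 4·0+3·1 = 3 | 3·1 = 3
gcd(4,3,3) = 1

Coefficients: [4, 3, 3]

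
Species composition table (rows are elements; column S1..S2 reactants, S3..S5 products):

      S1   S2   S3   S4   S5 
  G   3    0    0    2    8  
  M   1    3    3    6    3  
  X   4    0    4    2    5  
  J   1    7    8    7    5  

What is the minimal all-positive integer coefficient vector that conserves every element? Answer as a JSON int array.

Coefficients: [6, 5, 3, 1, 2]

G: 6·3+5·0 = 18 | 3·0+1·2+2·8 = 18
M: 6·1+5·3 = 21 | 3·3+1·6+2·3 = 21
X: 6·4+5·0 = 24 | 3·4+1·2+2·5 = 24
J: 6·1+5·7 = 41 | 3·8+1·7+2·5 = 41
gcd(6,5,3,1,2) = 1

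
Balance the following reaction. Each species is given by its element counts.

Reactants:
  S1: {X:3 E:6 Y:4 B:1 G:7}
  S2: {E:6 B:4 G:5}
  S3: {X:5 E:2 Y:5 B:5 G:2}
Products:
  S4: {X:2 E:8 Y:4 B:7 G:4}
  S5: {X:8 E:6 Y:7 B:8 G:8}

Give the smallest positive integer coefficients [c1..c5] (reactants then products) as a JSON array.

Coefficients: [1, 3, 5, 2, 3]

X: 1·3+3·0+5·5 = 28 | 2·2+3·8 = 28
E: 1·6+3·6+5·2 = 34 | 2·8+3·6 = 34
Y: 1·4+3·0+5·5 = 29 | 2·4+3·7 = 29
B: 1·1+3·4+5·5 = 38 | 2·7+3·8 = 38
G: 1·7+3·5+5·2 = 32 | 2·4+3·8 = 32
gcd(1,3,5,2,3) = 1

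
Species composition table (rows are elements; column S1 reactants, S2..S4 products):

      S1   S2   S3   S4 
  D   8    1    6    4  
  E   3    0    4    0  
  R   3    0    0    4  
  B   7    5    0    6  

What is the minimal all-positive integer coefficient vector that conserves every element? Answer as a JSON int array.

Coefficients: [4, 2, 3, 3]

D: 4·8 = 32 | 2·1+3·6+3·4 = 32
E: 4·3 = 12 | 2·0+3·4+3·0 = 12
R: 4·3 = 12 | 2·0+3·0+3·4 = 12
B: 4·7 = 28 | 2·5+3·0+3·6 = 28
gcd(4,2,3,3) = 1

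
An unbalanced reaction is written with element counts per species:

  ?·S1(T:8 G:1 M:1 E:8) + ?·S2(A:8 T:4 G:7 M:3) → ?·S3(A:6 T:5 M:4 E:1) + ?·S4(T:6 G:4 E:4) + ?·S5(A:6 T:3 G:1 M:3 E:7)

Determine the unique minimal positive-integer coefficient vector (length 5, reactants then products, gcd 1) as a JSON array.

Coefficients: [5, 3, 2, 6, 2]

A: 5·0+3·8 = 24 | 2·6+6·0+2·6 = 24
T: 5·8+3·4 = 52 | 2·5+6·6+2·3 = 52
G: 5·1+3·7 = 26 | 2·0+6·4+2·1 = 26
M: 5·1+3·3 = 14 | 2·4+6·0+2·3 = 14
E: 5·8+3·0 = 40 | 2·1+6·4+2·7 = 40
gcd(5,3,2,6,2) = 1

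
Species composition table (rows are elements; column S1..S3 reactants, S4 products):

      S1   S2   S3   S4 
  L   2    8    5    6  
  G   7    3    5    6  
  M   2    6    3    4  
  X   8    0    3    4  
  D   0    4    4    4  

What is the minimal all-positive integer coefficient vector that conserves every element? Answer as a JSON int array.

L: 1·2+1·8+4·5 = 30 | 5·6 = 30
G: 1·7+1·3+4·5 = 30 | 5·6 = 30
M: 1·2+1·6+4·3 = 20 | 5·4 = 20
X: 1·8+1·0+4·3 = 20 | 5·4 = 20
D: 1·0+1·4+4·4 = 20 | 5·4 = 20
gcd(1,1,4,5) = 1

Coefficients: [1, 1, 4, 5]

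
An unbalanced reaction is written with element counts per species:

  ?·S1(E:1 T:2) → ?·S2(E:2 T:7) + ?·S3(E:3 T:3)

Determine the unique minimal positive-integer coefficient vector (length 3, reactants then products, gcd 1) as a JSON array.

Coefficients: [5, 1, 1]

E: 5·1 = 5 | 1·2+1·3 = 5
T: 5·2 = 10 | 1·7+1·3 = 10
gcd(5,1,1) = 1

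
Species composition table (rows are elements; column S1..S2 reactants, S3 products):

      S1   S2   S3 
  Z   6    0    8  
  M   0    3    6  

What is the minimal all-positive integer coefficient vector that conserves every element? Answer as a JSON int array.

Z: 4·6+6·0 = 24 | 3·8 = 24
M: 4·0+6·3 = 18 | 3·6 = 18
gcd(4,6,3) = 1

Coefficients: [4, 6, 3]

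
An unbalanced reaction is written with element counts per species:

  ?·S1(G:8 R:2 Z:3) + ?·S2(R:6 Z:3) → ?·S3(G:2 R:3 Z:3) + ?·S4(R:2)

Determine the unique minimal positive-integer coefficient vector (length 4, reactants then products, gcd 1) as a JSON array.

G: 1·8+3·0 = 8 | 4·2+4·0 = 8
R: 1·2+3·6 = 20 | 4·3+4·2 = 20
Z: 1·3+3·3 = 12 | 4·3+4·0 = 12
gcd(1,3,4,4) = 1

Coefficients: [1, 3, 4, 4]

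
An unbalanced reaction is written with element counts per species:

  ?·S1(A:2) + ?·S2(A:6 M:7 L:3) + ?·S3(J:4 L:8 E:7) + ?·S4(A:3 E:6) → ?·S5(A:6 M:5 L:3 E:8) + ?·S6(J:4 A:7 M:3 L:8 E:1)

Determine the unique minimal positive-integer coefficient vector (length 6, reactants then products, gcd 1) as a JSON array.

J: 4·0+3·0+2·4+2·0 = 8 | 3·0+2·4 = 8
A: 4·2+3·6+2·0+2·3 = 32 | 3·6+2·7 = 32
M: 4·0+3·7+2·0+2·0 = 21 | 3·5+2·3 = 21
L: 4·0+3·3+2·8+2·0 = 25 | 3·3+2·8 = 25
E: 4·0+3·0+2·7+2·6 = 26 | 3·8+2·1 = 26
gcd(4,3,2,2,3,2) = 1

Coefficients: [4, 3, 2, 2, 3, 2]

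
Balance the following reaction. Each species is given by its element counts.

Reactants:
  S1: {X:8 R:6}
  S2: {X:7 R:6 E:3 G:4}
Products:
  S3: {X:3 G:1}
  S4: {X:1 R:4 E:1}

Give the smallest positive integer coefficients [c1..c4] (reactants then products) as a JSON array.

Coefficients: [1, 1, 4, 3]

X: 1·8+1·7 = 15 | 4·3+3·1 = 15
R: 1·6+1·6 = 12 | 4·0+3·4 = 12
E: 1·0+1·3 = 3 | 4·0+3·1 = 3
G: 1·0+1·4 = 4 | 4·1+3·0 = 4
gcd(1,1,4,3) = 1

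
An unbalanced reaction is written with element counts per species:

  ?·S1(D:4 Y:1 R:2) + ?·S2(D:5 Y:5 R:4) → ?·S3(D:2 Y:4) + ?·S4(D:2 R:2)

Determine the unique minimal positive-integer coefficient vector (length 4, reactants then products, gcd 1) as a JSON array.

Coefficients: [2, 2, 3, 6]

D: 2·4+2·5 = 18 | 3·2+6·2 = 18
Y: 2·1+2·5 = 12 | 3·4+6·0 = 12
R: 2·2+2·4 = 12 | 3·0+6·2 = 12
gcd(2,2,3,6) = 1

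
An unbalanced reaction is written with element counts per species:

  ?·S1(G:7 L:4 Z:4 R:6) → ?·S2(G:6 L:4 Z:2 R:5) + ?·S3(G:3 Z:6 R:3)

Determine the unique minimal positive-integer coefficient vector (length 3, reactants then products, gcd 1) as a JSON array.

G: 3·7 = 21 | 3·6+1·3 = 21
L: 3·4 = 12 | 3·4+1·0 = 12
Z: 3·4 = 12 | 3·2+1·6 = 12
R: 3·6 = 18 | 3·5+1·3 = 18
gcd(3,3,1) = 1

Coefficients: [3, 3, 1]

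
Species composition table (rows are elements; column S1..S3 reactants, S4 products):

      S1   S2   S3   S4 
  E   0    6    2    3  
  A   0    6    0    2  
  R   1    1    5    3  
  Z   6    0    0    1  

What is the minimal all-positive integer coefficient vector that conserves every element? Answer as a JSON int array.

Coefficients: [1, 2, 3, 6]

E: 1·0+2·6+3·2 = 18 | 6·3 = 18
A: 1·0+2·6+3·0 = 12 | 6·2 = 12
R: 1·1+2·1+3·5 = 18 | 6·3 = 18
Z: 1·6+2·0+3·0 = 6 | 6·1 = 6
gcd(1,2,3,6) = 1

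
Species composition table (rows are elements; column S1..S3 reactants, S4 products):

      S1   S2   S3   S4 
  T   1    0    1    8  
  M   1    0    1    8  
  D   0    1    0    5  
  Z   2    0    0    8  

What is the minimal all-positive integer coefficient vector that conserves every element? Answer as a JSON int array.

Coefficients: [4, 5, 4, 1]

T: 4·1+5·0+4·1 = 8 | 1·8 = 8
M: 4·1+5·0+4·1 = 8 | 1·8 = 8
D: 4·0+5·1+4·0 = 5 | 1·5 = 5
Z: 4·2+5·0+4·0 = 8 | 1·8 = 8
gcd(4,5,4,1) = 1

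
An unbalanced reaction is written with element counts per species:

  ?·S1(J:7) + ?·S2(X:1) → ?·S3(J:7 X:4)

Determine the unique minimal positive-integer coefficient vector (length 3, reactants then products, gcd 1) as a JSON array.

J: 1·7+4·0 = 7 | 1·7 = 7
X: 1·0+4·1 = 4 | 1·4 = 4
gcd(1,4,1) = 1

Coefficients: [1, 4, 1]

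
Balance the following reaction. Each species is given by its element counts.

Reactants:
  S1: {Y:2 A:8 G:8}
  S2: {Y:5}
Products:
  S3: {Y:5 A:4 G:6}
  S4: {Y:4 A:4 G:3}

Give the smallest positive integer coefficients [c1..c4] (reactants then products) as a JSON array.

Coefficients: [3, 4, 2, 4]

Y: 3·2+4·5 = 26 | 2·5+4·4 = 26
A: 3·8+4·0 = 24 | 2·4+4·4 = 24
G: 3·8+4·0 = 24 | 2·6+4·3 = 24
gcd(3,4,2,4) = 1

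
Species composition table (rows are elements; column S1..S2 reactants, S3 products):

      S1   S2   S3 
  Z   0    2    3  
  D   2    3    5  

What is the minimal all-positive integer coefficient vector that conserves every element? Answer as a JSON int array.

Coefficients: [1, 6, 4]

Z: 1·0+6·2 = 12 | 4·3 = 12
D: 1·2+6·3 = 20 | 4·5 = 20
gcd(1,6,4) = 1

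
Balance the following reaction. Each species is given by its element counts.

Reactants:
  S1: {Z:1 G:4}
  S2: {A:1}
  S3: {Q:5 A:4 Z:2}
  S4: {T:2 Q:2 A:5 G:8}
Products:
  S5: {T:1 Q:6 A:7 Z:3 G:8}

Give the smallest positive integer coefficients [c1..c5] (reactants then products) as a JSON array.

Coefficients: [2, 1, 2, 1, 2]

T: 2·0+1·0+2·0+1·2 = 2 | 2·1 = 2
Q: 2·0+1·0+2·5+1·2 = 12 | 2·6 = 12
A: 2·0+1·1+2·4+1·5 = 14 | 2·7 = 14
Z: 2·1+1·0+2·2+1·0 = 6 | 2·3 = 6
G: 2·4+1·0+2·0+1·8 = 16 | 2·8 = 16
gcd(2,1,2,1,2) = 1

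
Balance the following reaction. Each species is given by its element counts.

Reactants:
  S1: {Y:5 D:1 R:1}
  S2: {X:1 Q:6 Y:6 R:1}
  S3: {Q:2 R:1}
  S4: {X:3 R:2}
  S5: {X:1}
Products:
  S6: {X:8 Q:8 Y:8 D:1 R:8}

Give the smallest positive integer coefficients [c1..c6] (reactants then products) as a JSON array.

X: 2·0+1·1+5·0+4·3+3·1 = 16 | 2·8 = 16
Q: 2·0+1·6+5·2+4·0+3·0 = 16 | 2·8 = 16
Y: 2·5+1·6+5·0+4·0+3·0 = 16 | 2·8 = 16
D: 2·1+1·0+5·0+4·0+3·0 = 2 | 2·1 = 2
R: 2·1+1·1+5·1+4·2+3·0 = 16 | 2·8 = 16
gcd(2,1,5,4,3,2) = 1

Coefficients: [2, 1, 5, 4, 3, 2]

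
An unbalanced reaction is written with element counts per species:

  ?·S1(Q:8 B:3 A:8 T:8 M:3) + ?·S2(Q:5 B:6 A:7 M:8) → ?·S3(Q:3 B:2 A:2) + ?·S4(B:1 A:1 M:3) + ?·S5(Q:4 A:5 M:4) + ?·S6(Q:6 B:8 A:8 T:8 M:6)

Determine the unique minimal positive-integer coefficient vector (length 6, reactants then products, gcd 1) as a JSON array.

Coefficients: [3, 5, 5, 5, 4, 3]

Q: 3·8+5·5 = 49 | 5·3+5·0+4·4+3·6 = 49
B: 3·3+5·6 = 39 | 5·2+5·1+4·0+3·8 = 39
A: 3·8+5·7 = 59 | 5·2+5·1+4·5+3·8 = 59
T: 3·8+5·0 = 24 | 5·0+5·0+4·0+3·8 = 24
M: 3·3+5·8 = 49 | 5·0+5·3+4·4+3·6 = 49
gcd(3,5,5,5,4,3) = 1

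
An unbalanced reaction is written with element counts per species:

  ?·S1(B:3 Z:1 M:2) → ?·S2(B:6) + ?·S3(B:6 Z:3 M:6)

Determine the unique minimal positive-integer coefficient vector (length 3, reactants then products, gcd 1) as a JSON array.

B: 6·3 = 18 | 1·6+2·6 = 18
Z: 6·1 = 6 | 1·0+2·3 = 6
M: 6·2 = 12 | 1·0+2·6 = 12
gcd(6,1,2) = 1

Coefficients: [6, 1, 2]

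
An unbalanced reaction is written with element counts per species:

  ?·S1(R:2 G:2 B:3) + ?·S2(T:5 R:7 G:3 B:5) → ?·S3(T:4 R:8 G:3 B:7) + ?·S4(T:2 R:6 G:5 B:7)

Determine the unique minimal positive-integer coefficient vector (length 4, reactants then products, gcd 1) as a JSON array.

T: 6·0+2·5 = 10 | 1·4+3·2 = 10
R: 6·2+2·7 = 26 | 1·8+3·6 = 26
G: 6·2+2·3 = 18 | 1·3+3·5 = 18
B: 6·3+2·5 = 28 | 1·7+3·7 = 28
gcd(6,2,1,3) = 1

Coefficients: [6, 2, 1, 3]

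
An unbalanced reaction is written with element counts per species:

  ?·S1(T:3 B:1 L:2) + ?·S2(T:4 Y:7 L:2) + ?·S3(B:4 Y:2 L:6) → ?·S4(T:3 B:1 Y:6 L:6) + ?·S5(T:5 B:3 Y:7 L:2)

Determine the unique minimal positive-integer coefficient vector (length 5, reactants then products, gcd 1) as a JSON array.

Coefficients: [1, 4, 2, 3, 2]

T: 1·3+4·4+2·0 = 19 | 3·3+2·5 = 19
B: 1·1+4·0+2·4 = 9 | 3·1+2·3 = 9
Y: 1·0+4·7+2·2 = 32 | 3·6+2·7 = 32
L: 1·2+4·2+2·6 = 22 | 3·6+2·2 = 22
gcd(1,4,2,3,2) = 1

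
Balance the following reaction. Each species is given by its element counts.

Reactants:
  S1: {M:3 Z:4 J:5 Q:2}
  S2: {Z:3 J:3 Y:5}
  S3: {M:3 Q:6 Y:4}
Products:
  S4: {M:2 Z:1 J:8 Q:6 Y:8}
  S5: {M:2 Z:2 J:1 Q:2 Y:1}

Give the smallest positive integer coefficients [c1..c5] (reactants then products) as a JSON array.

Coefficients: [2, 1, 2, 1, 5]

M: 2·3+1·0+2·3 = 12 | 1·2+5·2 = 12
Z: 2·4+1·3+2·0 = 11 | 1·1+5·2 = 11
J: 2·5+1·3+2·0 = 13 | 1·8+5·1 = 13
Q: 2·2+1·0+2·6 = 16 | 1·6+5·2 = 16
Y: 2·0+1·5+2·4 = 13 | 1·8+5·1 = 13
gcd(2,1,2,1,5) = 1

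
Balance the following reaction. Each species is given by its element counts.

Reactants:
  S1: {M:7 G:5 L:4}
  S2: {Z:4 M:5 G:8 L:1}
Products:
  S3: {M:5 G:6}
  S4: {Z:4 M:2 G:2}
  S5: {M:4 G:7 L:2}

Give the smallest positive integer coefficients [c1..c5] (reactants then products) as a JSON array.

Z: 1·0+6·4 = 24 | 1·0+6·4+5·0 = 24
M: 1·7+6·5 = 37 | 1·5+6·2+5·4 = 37
G: 1·5+6·8 = 53 | 1·6+6·2+5·7 = 53
L: 1·4+6·1 = 10 | 1·0+6·0+5·2 = 10
gcd(1,6,1,6,5) = 1

Coefficients: [1, 6, 1, 6, 5]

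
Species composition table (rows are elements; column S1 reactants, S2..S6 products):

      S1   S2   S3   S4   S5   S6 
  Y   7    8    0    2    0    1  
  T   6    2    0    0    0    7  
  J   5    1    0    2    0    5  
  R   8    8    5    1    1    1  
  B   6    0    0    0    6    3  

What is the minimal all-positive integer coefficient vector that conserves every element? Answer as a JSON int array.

Coefficients: [6, 4, 1, 3, 4, 4]

Y: 6·7 = 42 | 4·8+1·0+3·2+4·0+4·1 = 42
T: 6·6 = 36 | 4·2+1·0+3·0+4·0+4·7 = 36
J: 6·5 = 30 | 4·1+1·0+3·2+4·0+4·5 = 30
R: 6·8 = 48 | 4·8+1·5+3·1+4·1+4·1 = 48
B: 6·6 = 36 | 4·0+1·0+3·0+4·6+4·3 = 36
gcd(6,4,1,3,4,4) = 1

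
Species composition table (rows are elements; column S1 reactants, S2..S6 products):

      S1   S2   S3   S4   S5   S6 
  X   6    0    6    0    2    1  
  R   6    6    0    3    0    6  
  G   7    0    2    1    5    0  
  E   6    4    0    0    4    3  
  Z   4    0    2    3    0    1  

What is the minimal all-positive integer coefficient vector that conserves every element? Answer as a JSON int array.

X: 5·6 = 30 | 1·0+3·6+4·0+5·2+2·1 = 30
R: 5·6 = 30 | 1·6+3·0+4·3+5·0+2·6 = 30
G: 5·7 = 35 | 1·0+3·2+4·1+5·5+2·0 = 35
E: 5·6 = 30 | 1·4+3·0+4·0+5·4+2·3 = 30
Z: 5·4 = 20 | 1·0+3·2+4·3+5·0+2·1 = 20
gcd(5,1,3,4,5,2) = 1

Coefficients: [5, 1, 3, 4, 5, 2]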